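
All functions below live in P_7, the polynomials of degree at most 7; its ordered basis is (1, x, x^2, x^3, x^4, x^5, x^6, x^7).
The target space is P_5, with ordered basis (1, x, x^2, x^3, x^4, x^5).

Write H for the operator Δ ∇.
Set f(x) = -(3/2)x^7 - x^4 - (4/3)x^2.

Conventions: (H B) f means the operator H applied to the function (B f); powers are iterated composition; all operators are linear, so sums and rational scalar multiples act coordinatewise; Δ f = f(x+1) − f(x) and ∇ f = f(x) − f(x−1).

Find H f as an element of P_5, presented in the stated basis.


∇ f = -(21/2)x^6 + (63/2)x^5 - (105/2)x^4 + (97/2)x^3 - (51/2)x^2 + (23/6)x + 5/6
Δ ∇ f = -63x^5 - 105x^3 - 12x^2 - 21x - 14/3

g(x) = -63x^5 - 105x^3 - 12x^2 - 21x - 14/3


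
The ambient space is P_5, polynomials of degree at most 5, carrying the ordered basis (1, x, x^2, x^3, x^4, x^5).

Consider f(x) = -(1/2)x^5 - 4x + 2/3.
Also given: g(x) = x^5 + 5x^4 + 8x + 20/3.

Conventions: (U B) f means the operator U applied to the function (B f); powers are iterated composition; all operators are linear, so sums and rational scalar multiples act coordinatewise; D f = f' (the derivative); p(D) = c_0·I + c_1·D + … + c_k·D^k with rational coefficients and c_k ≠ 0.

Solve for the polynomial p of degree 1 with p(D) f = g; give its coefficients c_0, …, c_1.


p(D) = -2·I − 2·D, i.e. c_0 = -2, c_1 = -2

D^0 f = -(1/2)x^5 - 4x + 2/3
D^1 f = -(5/2)x^4 - 4
matching coefficients of g against c_0 f + c_1 Df + … from the top degree down determines the c_i
solution: c_0 = -2, c_1 = -2


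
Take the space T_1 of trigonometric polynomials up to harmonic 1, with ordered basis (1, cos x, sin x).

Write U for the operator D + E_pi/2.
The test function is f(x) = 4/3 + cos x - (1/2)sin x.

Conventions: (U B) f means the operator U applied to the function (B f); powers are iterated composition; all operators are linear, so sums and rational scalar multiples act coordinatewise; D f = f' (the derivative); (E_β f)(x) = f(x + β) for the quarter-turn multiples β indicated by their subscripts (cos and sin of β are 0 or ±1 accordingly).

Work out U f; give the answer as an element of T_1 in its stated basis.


the image equals g(x) = 4/3 - cos x - 2sin x

D f = -(1/2)cos x - sin x
E_pi/2 f = 4/3 - (1/2)cos x - sin x
(D + E_pi/2) f = 4/3 - cos x - 2sin x


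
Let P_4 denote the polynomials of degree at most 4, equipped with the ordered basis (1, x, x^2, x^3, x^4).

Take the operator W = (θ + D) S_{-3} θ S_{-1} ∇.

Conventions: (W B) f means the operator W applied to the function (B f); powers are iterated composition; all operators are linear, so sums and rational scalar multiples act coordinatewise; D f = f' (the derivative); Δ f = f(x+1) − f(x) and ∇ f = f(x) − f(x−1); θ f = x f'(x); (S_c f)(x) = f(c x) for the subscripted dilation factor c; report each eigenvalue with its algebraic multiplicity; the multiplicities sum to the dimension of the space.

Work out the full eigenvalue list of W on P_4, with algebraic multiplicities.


image of 1: 0
image of x: 0
image of x^2: 6x + 6
image of x^3: 108x^2 + 99x - 9
image of x^4: 972x^3 + 756x^2 - 204x + 12
the matrix is upper triangular; its diagonal is (0, 0, 0, 0, 0)
for a triangular matrix the eigenvalues are the diagonal entries, with algebraic multiplicity their repetition count

λ = 0 (multiplicity 5)


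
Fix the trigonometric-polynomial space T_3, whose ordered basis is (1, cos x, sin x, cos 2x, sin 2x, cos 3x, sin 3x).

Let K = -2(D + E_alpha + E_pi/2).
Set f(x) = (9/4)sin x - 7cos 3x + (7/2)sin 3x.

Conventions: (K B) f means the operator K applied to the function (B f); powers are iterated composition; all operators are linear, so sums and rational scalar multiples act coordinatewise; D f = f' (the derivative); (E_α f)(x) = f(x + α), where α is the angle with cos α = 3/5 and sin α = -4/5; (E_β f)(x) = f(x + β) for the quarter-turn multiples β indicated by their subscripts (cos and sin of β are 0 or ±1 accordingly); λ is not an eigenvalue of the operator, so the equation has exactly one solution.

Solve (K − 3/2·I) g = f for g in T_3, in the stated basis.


write g with unknown coordinates in the stated basis and equate coefficients in (K − 3/2·I) g = f
solving from the highest basis element down gives g = (12/29)cos x - (27/58)sin x + (4466/5501)cos 3x + (12187/5501)sin 3x
check: K g = (18/29)cos x + (45/29)sin x - (31808/5501)cos 3x + (37534/5501)sin 3x
so K g − 3/2·g = (9/4)sin x - 7cos 3x + (7/2)sin 3x = f ✓

the image equals g(x) = (12/29)cos x - (27/58)sin x + (4466/5501)cos 3x + (12187/5501)sin 3x


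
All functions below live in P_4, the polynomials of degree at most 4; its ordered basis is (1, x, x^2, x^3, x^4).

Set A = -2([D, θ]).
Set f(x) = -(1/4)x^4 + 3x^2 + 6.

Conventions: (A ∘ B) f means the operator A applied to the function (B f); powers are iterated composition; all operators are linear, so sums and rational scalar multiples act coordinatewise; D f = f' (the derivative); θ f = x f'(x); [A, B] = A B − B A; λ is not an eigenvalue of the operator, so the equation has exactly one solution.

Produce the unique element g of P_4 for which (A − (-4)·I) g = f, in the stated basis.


write g with unknown coordinates in the stated basis and equate coefficients in (A − (-4)·I) g = f
solving from the highest basis element down gives g = -(1/16)x^4 - (1/8)x^3 + (9/16)x^2 + (9/16)x + 57/32
check: A g = (1/2)x^3 + (3/4)x^2 - (9/4)x - 9/8
so A g − (-4)·g = -(1/4)x^4 + 3x^2 + 6 = f ✓

the result is g(x) = -(1/16)x^4 - (1/8)x^3 + (9/16)x^2 + (9/16)x + 57/32


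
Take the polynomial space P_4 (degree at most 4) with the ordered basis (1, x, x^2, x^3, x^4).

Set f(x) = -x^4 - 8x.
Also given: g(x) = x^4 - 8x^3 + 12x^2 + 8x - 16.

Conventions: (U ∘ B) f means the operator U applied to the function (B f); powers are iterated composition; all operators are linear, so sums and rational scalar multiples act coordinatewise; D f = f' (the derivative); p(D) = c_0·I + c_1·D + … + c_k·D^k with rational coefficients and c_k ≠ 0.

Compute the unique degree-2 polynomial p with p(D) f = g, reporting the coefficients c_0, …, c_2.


D^0 f = -x^4 - 8x
D^1 f = -4x^3 - 8
D^2 f = -12x^2
matching coefficients of g against c_0 f + c_1 Df + … from the top degree down determines the c_i
solution: c_0 = -1, c_1 = 2, c_2 = -1

c_0 = -1, c_1 = 2, c_2 = -1


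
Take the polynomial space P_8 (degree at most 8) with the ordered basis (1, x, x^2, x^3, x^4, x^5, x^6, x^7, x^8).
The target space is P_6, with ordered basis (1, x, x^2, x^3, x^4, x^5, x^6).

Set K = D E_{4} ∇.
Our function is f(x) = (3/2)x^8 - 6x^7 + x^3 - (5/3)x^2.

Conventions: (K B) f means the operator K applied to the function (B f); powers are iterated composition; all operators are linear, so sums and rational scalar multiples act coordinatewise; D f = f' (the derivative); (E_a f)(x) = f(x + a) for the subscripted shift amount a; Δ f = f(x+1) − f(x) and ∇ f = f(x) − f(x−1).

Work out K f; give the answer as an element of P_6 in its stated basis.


g(x) = 84x^6 + 1512x^5 + 11130x^4 + 42420x^3 + 86562x^2 + 86022x + 86903/3

∇ f = 12x^7 - 84x^6 + 210x^5 - 315x^4 + 294x^3 - 165x^2 + (143/3)x - 29/6
E_{4} ∇ f = 12x^7 + 252x^6 + 2226x^5 + 10605x^4 + 28854x^3 + 43011x^2 + (86903/3)x + 19835/6
D E_{4} ∇ f = 84x^6 + 1512x^5 + 11130x^4 + 42420x^3 + 86562x^2 + 86022x + 86903/3


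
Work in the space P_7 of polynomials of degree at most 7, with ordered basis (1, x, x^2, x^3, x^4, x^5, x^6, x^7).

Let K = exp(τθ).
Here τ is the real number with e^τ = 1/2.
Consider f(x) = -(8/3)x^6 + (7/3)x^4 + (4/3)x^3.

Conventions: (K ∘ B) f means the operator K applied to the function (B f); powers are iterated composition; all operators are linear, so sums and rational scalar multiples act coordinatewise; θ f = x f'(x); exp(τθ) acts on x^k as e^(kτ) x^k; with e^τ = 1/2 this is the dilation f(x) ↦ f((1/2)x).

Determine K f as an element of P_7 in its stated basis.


the result is g(x) = -(1/24)x^6 + (7/48)x^4 + (1/6)x^3

exp(τθ) x^k = e^(kτ) x^k; with e^τ = 1/2 this sends x^k to (1/2)^k x^k
x^3 ↦ 1/8 x^3
x^4 ↦ 1/16 x^4
x^6 ↦ 1/64 x^6
applying this coordinatewise to f: exp(τθ) f = -(1/24)x^6 + (7/48)x^4 + (1/6)x^3


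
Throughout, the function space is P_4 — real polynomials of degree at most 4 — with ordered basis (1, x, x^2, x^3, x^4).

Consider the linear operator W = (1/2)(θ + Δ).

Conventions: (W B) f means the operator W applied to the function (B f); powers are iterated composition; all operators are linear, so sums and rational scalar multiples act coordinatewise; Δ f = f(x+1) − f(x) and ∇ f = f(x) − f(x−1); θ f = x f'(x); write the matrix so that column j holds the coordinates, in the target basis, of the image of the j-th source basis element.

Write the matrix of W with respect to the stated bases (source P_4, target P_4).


the matrix is [[0, 1/2, 1/2, 1/2, 1/2]; [0, 1/2, 1, 3/2, 2]; [0, 0, 1, 3/2, 3]; [0, 0, 0, 3/2, 2]; [0, 0, 0, 0, 2]] (rows listed top to bottom)

image of 1: 0
image of x: (1/2)x + 1/2
image of x^2: x^2 + x + 1/2
image of x^3: (3/2)x^3 + (3/2)x^2 + (3/2)x + 1/2
image of x^4: 2x^4 + 2x^3 + 3x^2 + 2x + 1/2
each image's coordinates form column j of the matrix


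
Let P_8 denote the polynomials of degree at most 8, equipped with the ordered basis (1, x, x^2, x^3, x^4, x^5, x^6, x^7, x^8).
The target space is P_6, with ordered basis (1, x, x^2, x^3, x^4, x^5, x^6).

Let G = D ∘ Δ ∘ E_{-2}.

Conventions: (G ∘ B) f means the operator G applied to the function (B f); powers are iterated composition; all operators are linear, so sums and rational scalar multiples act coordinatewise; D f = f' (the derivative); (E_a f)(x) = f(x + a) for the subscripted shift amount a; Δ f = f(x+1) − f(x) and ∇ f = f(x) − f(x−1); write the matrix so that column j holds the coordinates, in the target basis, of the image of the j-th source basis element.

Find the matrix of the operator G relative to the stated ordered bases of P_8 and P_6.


image of 1: 0
image of x: 0
image of x^2: 2
image of x^3: 6x - 9
image of x^4: 12x^2 - 36x + 28
image of x^5: 20x^3 - 90x^2 + 140x - 75
image of x^6: 30x^4 - 180x^3 + 420x^2 - 450x + 186
image of x^7: 42x^5 - 315x^4 + 980x^3 - 1575x^2 + 1302x - 441
image of x^8: 56x^6 - 504x^5 + 1960x^4 - 4200x^3 + 5208x^2 - 3528x + 1016
each image's coordinates form column j of the matrix

the matrix is [[0, 0, 2, -9, 28, -75, 186, -441, 1016]; [0, 0, 0, 6, -36, 140, -450, 1302, -3528]; [0, 0, 0, 0, 12, -90, 420, -1575, 5208]; [0, 0, 0, 0, 0, 20, -180, 980, -4200]; [0, 0, 0, 0, 0, 0, 30, -315, 1960]; [0, 0, 0, 0, 0, 0, 0, 42, -504]; [0, 0, 0, 0, 0, 0, 0, 0, 56]] (rows listed top to bottom)


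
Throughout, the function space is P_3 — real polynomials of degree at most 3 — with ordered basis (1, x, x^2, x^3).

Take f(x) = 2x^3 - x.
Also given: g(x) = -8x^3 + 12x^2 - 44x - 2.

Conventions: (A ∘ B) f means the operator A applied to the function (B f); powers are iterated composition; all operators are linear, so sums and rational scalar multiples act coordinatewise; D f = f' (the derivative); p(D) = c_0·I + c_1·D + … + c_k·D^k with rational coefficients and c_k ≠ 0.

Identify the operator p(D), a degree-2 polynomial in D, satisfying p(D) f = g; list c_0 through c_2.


p(D) = -4·I + 2·D − 4·D^2, i.e. c_0 = -4, c_1 = 2, c_2 = -4

D^0 f = 2x^3 - x
D^1 f = 6x^2 - 1
D^2 f = 12x
matching coefficients of g against c_0 f + c_1 Df + … from the top degree down determines the c_i
solution: c_0 = -4, c_1 = 2, c_2 = -4


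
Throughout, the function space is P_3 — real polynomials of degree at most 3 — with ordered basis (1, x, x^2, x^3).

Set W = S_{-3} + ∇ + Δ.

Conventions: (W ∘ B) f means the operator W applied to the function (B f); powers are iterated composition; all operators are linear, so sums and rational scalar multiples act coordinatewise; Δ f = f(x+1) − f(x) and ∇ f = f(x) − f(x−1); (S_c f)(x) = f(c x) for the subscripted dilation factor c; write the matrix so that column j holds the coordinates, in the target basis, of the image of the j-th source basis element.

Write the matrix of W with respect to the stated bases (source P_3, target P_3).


the matrix is [[1, 2, 0, 2]; [0, -3, 4, 0]; [0, 0, 9, 6]; [0, 0, 0, -27]] (rows listed top to bottom)

image of 1: 1
image of x: -3x + 2
image of x^2: 9x^2 + 4x
image of x^3: -27x^3 + 6x^2 + 2
each image's coordinates form column j of the matrix


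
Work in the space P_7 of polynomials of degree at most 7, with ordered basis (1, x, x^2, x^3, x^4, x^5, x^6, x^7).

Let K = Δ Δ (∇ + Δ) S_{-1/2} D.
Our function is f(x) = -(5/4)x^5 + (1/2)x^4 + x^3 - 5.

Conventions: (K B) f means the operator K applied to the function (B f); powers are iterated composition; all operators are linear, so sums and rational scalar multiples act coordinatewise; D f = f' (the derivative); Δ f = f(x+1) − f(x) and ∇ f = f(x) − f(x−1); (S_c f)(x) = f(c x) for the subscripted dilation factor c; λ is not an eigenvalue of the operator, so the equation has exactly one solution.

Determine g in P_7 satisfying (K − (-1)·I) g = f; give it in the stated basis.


write g with unknown coordinates in the stated basis and equate coefficients in (K − (-1)·I) g = f
solving from the highest basis element down gives g = -(5/4)x^5 + (1/2)x^4 + x^3 + (75/4)x + 67/4
check: K g = -(75/4)x - 87/4
so K g − (-1)·g = -(5/4)x^5 + (1/2)x^4 + x^3 - 5 = f ✓

the image equals g(x) = -(5/4)x^5 + (1/2)x^4 + x^3 + (75/4)x + 67/4


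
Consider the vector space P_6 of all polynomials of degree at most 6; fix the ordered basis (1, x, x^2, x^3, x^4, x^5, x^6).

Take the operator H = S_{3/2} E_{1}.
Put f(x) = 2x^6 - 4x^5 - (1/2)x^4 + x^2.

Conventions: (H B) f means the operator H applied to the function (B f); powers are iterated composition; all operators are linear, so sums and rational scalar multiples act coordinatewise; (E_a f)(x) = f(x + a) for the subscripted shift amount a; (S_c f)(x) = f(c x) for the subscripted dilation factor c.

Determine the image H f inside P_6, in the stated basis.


E_{1} f = 2x^6 + 8x^5 + (19/2)x^4 - 2x^3 - 12x^2 - 8x - 3/2
S_{3/2} E_{1} f = (729/32)x^6 + (243/4)x^5 + (1539/32)x^4 - (27/4)x^3 - 27x^2 - 12x - 3/2

the image equals g(x) = (729/32)x^6 + (243/4)x^5 + (1539/32)x^4 - (27/4)x^3 - 27x^2 - 12x - 3/2


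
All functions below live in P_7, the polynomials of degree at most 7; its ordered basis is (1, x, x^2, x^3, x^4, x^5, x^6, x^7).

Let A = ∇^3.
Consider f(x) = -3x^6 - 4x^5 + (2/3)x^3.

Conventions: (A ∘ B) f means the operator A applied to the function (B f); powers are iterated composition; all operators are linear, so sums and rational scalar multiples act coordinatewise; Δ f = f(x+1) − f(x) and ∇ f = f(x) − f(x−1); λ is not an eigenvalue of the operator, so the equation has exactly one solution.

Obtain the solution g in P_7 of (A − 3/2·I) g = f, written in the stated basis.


the image equals g(x) = 2x^6 + (8/3)x^5 + (1436/9)x^3 - (1840/3)x^2 + 880x + 1664/9

write g with unknown coordinates in the stated basis and equate coefficients in (A − 3/2·I) g = f
solving from the highest basis element down gives g = 2x^6 + (8/3)x^5 + (1436/9)x^3 - (1840/3)x^2 + 880x + 1664/9
check: A g = 240x^3 - 920x^2 + 1320x + 832/3
so A g − 3/2·g = -3x^6 - 4x^5 + (2/3)x^3 = f ✓


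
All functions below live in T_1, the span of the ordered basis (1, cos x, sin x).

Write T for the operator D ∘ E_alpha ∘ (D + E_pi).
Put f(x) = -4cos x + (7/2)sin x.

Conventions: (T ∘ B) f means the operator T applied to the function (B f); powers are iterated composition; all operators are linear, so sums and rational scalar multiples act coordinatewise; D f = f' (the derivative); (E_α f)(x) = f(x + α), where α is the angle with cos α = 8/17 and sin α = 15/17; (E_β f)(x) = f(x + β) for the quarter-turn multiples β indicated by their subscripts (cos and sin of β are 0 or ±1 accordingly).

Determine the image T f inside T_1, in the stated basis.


the result is g(x) = -(217/34)cos x - (135/34)sin x

D f = (7/2)cos x + 4sin x
E_pi f = 4cos x - (7/2)sin x
(D + E_pi) f = (15/2)cos x + (1/2)sin x
E_alpha (D + E_pi) f = (135/34)cos x - (217/34)sin x
D E_alpha (D + E_pi) f = -(217/34)cos x - (135/34)sin x


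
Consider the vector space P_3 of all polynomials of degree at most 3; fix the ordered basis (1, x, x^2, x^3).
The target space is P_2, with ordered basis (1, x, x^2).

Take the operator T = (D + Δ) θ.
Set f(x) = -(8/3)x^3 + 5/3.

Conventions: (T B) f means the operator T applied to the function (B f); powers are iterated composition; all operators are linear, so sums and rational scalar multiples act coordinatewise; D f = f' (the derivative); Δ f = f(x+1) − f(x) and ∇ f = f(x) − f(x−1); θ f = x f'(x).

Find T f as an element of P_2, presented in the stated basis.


θ f = -8x^3
D θ f = -24x^2
Δ θ f = -24x^2 - 24x - 8
(D + Δ) θ f = -48x^2 - 24x - 8

g(x) = -48x^2 - 24x - 8


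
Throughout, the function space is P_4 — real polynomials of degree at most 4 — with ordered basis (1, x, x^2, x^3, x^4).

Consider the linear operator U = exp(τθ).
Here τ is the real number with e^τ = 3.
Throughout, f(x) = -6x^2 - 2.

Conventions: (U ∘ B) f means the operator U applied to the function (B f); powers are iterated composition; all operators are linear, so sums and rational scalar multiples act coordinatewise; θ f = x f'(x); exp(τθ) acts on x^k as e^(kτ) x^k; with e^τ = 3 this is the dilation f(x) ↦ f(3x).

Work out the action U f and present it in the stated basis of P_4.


exp(τθ) x^k = e^(kτ) x^k; with e^τ = 3 this sends x^k to 3^k x^k
x^2 ↦ 9 x^2
applying this coordinatewise to f: exp(τθ) f = -54x^2 - 2

g(x) = -54x^2 - 2


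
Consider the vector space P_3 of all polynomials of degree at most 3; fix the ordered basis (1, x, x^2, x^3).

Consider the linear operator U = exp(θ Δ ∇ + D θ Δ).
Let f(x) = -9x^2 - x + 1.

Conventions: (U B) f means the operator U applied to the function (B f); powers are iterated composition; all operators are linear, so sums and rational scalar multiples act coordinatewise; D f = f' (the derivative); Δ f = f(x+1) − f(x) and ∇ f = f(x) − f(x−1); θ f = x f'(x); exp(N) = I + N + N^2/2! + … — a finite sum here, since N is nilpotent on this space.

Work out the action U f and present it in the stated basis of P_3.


order-1 term: -18
the series for exp(θ Δ ∇ + D θ Δ) f terminates at order 1
exp(θ Δ ∇ + D θ Δ) f = -9x^2 - x - 17

the image equals g(x) = -9x^2 - x - 17


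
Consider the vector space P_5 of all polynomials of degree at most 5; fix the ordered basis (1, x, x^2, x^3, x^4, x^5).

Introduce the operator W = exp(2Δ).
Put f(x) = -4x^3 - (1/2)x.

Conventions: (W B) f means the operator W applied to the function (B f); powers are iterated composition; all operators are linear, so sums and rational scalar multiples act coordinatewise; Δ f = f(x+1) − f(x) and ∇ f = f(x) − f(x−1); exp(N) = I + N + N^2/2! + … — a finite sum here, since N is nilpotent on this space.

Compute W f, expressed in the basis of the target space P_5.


g(x) = -4x^3 - 24x^2 - (145/2)x - 89

order-1 term: -24x^2 - 24x - 9
order-2 term: -48x - 48
order-3 term: -32
the series for exp(2Δ) f terminates at order 3
exp(2Δ) f = -4x^3 - 24x^2 - (145/2)x - 89


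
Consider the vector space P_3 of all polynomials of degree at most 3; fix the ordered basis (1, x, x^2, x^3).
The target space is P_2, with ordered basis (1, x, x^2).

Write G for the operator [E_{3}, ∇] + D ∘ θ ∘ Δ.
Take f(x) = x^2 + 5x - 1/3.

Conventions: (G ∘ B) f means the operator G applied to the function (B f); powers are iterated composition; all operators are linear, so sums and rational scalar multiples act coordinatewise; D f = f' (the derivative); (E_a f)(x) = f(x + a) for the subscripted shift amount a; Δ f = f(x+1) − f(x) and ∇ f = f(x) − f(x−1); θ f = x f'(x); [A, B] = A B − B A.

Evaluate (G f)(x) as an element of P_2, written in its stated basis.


the image equals g(x) = 2

∇ f = 2x + 4
E_{3} ∇ f = 2x + 10
E_{3} f = x^2 + 11x + 71/3
∇ E_{3} f = 2x + 10
[E_{3}, ∇] f = 0
Δ f = 2x + 6
θ Δ f = 2x
D θ Δ f = 2
([E_{3}, ∇] + D ∘ θ ∘ Δ) f = 2


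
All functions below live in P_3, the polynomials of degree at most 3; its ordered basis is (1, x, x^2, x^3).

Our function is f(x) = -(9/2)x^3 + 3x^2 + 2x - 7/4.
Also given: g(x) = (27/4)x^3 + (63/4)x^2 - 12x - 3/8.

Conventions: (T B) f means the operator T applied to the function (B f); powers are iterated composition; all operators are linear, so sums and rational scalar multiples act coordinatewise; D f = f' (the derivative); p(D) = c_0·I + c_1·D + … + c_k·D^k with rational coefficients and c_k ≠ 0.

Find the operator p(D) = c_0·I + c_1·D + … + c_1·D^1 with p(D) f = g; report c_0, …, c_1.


c_0 = -3/2, c_1 = -3/2

D^0 f = -(9/2)x^3 + 3x^2 + 2x - 7/4
D^1 f = -(27/2)x^2 + 6x + 2
matching coefficients of g against c_0 f + c_1 Df + … from the top degree down determines the c_i
solution: c_0 = -3/2, c_1 = -3/2


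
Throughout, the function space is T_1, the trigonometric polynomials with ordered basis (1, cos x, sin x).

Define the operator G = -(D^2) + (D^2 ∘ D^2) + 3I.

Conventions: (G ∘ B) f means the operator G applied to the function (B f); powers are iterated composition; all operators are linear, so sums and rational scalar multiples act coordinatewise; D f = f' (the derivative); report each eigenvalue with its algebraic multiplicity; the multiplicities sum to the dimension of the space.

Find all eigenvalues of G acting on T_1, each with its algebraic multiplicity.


image of 1: 3
image of cos x: 5cos x
image of sin x: 5sin x
the matrix is diagonal; its diagonal is (3, 5, 5)
for a triangular matrix the eigenvalues are the diagonal entries, with algebraic multiplicity their repetition count

λ = 3 (multiplicity 1), λ = 5 (multiplicity 2)


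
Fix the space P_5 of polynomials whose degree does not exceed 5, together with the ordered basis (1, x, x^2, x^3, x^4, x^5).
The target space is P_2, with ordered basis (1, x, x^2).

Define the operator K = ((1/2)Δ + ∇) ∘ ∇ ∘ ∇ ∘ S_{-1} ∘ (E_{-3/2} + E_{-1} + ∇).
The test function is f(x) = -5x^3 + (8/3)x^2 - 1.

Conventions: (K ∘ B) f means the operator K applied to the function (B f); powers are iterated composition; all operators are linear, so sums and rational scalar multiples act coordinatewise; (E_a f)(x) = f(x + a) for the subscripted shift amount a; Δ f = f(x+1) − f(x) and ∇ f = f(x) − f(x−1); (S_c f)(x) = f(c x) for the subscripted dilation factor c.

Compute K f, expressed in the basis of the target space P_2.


E_{-3/2} f = -5x^3 + (151/6)x^2 - (167/4)x + 175/8
E_{-1} f = -5x^3 + (53/3)x^2 - (61/3)x + 20/3
∇ f = -15x^2 + (61/3)x - 23/3
(E_{-3/2} + E_{-1} + ∇) f = -10x^3 + (167/6)x^2 - (167/4)x + 167/8
S_{-1} (E_{-3/2} + E_{-1} + ∇) f = 10x^3 + (167/6)x^2 + (167/4)x + 167/8
∇ S_{-1} (E_{-3/2} + E_{-1} + ∇) f = 30x^2 + (77/3)x + 287/12
∇ (∇ ∘ S_{-1} ∘ (E_{-3/2} + E_{-1} + ∇)) f = 60x - 13/3
Δ ∇ (∇ ∘ S_{-1} ∘ (E_{-3/2} + E_{-1} + ∇)) f = 60
((1/2)Δ) ∇ (∇ ∘ S_{-1} ∘ (E_{-3/2} + E_{-1} + ∇)) f = 30
∇ ∇ (∇ ∘ S_{-1} ∘ (E_{-3/2} + E_{-1} + ∇)) f = 60
((1/2)Δ + ∇) ∇ (∇ ∘ S_{-1} ∘ (E_{-3/2} + E_{-1} + ∇)) f = 90

the result is g(x) = 90


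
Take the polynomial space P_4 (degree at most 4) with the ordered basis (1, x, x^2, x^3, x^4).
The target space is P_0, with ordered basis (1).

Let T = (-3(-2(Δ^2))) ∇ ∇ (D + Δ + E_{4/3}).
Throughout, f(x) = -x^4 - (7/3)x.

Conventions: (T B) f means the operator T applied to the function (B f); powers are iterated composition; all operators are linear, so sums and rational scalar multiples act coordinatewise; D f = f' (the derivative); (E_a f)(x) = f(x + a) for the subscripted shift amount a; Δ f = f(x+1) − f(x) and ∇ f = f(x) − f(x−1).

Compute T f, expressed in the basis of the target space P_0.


the image equals g(x) = -144

D f = -4x^3 - 7/3
Δ f = -4x^3 - 6x^2 - 4x - 10/3
E_{4/3} f = -x^4 - (16/3)x^3 - (32/3)x^2 - (319/27)x - 508/81
(D + Δ + E_{4/3}) f = -x^4 - (40/3)x^3 - (50/3)x^2 - (427/27)x - 967/81
∇ (D + Δ + E_{4/3}) f = -4x^3 - 34x^2 + (8/3)x - 310/27
∇ ∇ (D + Δ + E_{4/3}) f = -12x^2 - 56x + 98/3
Δ (∇ ∇) (D + Δ + E_{4/3}) f = -24x - 68
Δ Δ (∇ ∇) (D + Δ + E_{4/3}) f = -24
(-2(Δ^2)) (∇ ∇) (D + Δ + E_{4/3}) f = 48
(-3(-2(Δ^2))) (∇ ∇) (D + Δ + E_{4/3}) f = -144


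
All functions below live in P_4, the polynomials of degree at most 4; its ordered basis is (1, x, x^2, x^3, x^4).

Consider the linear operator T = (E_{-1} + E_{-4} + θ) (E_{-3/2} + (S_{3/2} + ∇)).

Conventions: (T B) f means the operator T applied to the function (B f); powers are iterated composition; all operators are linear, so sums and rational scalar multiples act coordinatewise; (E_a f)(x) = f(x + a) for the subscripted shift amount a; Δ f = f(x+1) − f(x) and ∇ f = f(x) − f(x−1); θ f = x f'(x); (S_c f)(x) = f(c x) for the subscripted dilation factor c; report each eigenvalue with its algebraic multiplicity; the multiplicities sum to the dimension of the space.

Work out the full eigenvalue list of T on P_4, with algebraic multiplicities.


image of 1: 4
image of x: (15/2)x - 27/2
image of x^2: 13x^2 - (71/2)x + 251/4
image of x^3: (175/8)x^3 - (573/8)x^2 + (1995/8)x - 2667/8
image of x^4: (291/8)x^4 - (525/4)x^3 + (5427/8)x^2 - (7127/4)x + 29939/16
the matrix is upper triangular; its diagonal is (4, 15/2, 13, 175/8, 291/8)
for a triangular matrix the eigenvalues are the diagonal entries, with algebraic multiplicity their repetition count

λ = 4 (multiplicity 1), λ = 15/2 (multiplicity 1), λ = 13 (multiplicity 1), λ = 175/8 (multiplicity 1), λ = 291/8 (multiplicity 1)


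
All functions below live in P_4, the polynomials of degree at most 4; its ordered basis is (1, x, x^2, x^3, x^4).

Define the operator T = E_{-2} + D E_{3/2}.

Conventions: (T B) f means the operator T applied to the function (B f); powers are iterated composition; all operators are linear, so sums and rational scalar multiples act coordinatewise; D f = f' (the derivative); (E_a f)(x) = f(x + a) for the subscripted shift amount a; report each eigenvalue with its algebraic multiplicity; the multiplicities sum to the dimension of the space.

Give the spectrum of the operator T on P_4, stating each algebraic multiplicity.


λ = 1 (multiplicity 5)

image of 1: 1
image of x: x - 1
image of x^2: x^2 - 2x + 7
image of x^3: x^3 - 3x^2 + 21x - 5/4
image of x^4: x^4 - 4x^3 + 42x^2 - 5x + 59/2
the matrix is upper triangular; its diagonal is (1, 1, 1, 1, 1)
for a triangular matrix the eigenvalues are the diagonal entries, with algebraic multiplicity their repetition count


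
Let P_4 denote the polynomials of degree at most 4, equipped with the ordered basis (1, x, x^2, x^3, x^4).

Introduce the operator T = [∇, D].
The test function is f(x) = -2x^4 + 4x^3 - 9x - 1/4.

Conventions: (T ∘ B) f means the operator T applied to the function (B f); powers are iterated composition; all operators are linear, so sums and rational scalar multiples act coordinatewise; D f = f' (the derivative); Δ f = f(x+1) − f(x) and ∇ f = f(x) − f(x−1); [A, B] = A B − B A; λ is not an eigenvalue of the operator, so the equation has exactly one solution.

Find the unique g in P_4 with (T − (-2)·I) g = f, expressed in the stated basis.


write g with unknown coordinates in the stated basis and equate coefficients in (T − (-2)·I) g = f
solving from the highest basis element down gives g = -x^4 + 2x^3 - (9/2)x - 1/8
check: T g = 0
so T g − (-2)·g = -2x^4 + 4x^3 - 9x - 1/4 = f ✓

the image equals g(x) = -x^4 + 2x^3 - (9/2)x - 1/8


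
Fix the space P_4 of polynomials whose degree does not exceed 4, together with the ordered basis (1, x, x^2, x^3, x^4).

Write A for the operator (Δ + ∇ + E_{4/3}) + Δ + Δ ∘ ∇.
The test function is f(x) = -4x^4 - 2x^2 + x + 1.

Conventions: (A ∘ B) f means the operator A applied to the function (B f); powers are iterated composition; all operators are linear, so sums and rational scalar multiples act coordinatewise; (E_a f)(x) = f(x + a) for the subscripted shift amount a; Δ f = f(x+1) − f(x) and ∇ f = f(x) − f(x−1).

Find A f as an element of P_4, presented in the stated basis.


Δ f = -16x^3 - 24x^2 - 20x - 5
∇ f = -16x^3 + 24x^2 - 20x + 7
E_{4/3} f = -4x^4 - (64/3)x^3 - (134/3)x^2 - (1141/27)x - 1123/81
(Δ + ∇ + E_{4/3}) f = -4x^4 - (160/3)x^3 - (134/3)x^2 - (2221/27)x - 961/81
Δ f = -16x^3 - 24x^2 - 20x - 5
∇ f = -16x^3 + 24x^2 - 20x + 7
Δ ∇ f = -48x^2 - 12
((Δ + ∇ + E_{4/3}) + Δ + Δ ∘ ∇) f = -4x^4 - (208/3)x^3 - (350/3)x^2 - (2761/27)x - 2338/81

g(x) = -4x^4 - (208/3)x^3 - (350/3)x^2 - (2761/27)x - 2338/81


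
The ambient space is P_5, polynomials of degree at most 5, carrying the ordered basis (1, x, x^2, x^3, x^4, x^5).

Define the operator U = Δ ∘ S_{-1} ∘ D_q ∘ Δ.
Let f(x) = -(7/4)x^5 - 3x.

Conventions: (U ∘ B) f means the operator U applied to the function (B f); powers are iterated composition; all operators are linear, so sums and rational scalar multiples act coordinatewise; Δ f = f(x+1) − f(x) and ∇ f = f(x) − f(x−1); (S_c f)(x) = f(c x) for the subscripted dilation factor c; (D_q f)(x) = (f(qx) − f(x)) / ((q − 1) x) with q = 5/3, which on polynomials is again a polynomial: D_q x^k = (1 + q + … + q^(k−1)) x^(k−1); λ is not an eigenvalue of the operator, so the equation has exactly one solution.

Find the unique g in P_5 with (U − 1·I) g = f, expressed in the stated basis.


the result is g(x) = (7/4)x^5 - (2380/9)x^2 - (638/9)x - 2135/54

write g with unknown coordinates in the stated basis and equate coefficients in (U − 1·I) g = f
solving from the highest basis element down gives g = (7/4)x^5 - (2380/9)x^2 - (638/9)x - 2135/54
check: U g = -(2380/9)x^2 - (665/9)x - 2135/54
so U g − 1·g = -(7/4)x^5 - 3x = f ✓


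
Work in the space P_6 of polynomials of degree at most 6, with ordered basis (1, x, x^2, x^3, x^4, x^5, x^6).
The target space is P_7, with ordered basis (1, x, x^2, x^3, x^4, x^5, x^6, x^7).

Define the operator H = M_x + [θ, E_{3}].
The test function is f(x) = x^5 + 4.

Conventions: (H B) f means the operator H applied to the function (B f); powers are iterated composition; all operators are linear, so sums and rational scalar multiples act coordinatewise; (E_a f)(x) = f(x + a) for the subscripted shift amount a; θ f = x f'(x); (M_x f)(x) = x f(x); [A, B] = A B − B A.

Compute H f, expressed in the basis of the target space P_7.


the result is g(x) = x^6 - 15x^4 - 180x^3 - 810x^2 - 1616x - 1215

M_x f = x^6 + 4x
E_{3} f = x^5 + 15x^4 + 90x^3 + 270x^2 + 405x + 247
θ E_{3} f = 5x^5 + 60x^4 + 270x^3 + 540x^2 + 405x
θ f = 5x^5
E_{3} θ f = 5x^5 + 75x^4 + 450x^3 + 1350x^2 + 2025x + 1215
[θ, E_{3}] f = -15x^4 - 180x^3 - 810x^2 - 1620x - 1215
(M_x + [θ, E_{3}]) f = x^6 - 15x^4 - 180x^3 - 810x^2 - 1616x - 1215


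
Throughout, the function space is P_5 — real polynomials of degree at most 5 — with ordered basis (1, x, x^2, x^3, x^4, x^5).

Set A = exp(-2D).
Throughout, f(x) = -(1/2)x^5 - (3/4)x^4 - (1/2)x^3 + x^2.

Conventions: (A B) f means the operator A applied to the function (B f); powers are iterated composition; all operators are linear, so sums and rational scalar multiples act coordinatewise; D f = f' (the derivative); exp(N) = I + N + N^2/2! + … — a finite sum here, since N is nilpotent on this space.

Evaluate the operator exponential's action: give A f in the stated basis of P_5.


order-1 term: 5x^4 + 6x^3 + 3x^2 - 4x
order-2 term: -20x^3 - 18x^2 - 6x + 4
order-3 term: 40x^2 + 24x + 4
order-4 term: -40x - 12
order-5 term: 16
the series for exp(-2D) f terminates at order 5
exp(-2D) f = -(1/2)x^5 + (17/4)x^4 - (29/2)x^3 + 26x^2 - 26x + 12

the image equals g(x) = -(1/2)x^5 + (17/4)x^4 - (29/2)x^3 + 26x^2 - 26x + 12


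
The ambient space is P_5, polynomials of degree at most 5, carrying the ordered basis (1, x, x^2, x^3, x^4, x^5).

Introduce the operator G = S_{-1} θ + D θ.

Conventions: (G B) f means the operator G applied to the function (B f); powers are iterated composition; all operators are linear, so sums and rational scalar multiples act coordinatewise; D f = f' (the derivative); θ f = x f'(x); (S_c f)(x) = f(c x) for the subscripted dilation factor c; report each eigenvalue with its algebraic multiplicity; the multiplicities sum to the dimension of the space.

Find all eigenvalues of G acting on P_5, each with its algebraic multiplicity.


λ = -5 (multiplicity 1), λ = -3 (multiplicity 1), λ = -1 (multiplicity 1), λ = 0 (multiplicity 1), λ = 2 (multiplicity 1), λ = 4 (multiplicity 1)

image of 1: 0
image of x: -x + 1
image of x^2: 2x^2 + 4x
image of x^3: -3x^3 + 9x^2
image of x^4: 4x^4 + 16x^3
image of x^5: -5x^5 + 25x^4
the matrix is upper triangular; its diagonal is (0, -1, 2, -3, 4, -5)
for a triangular matrix the eigenvalues are the diagonal entries, with algebraic multiplicity their repetition count


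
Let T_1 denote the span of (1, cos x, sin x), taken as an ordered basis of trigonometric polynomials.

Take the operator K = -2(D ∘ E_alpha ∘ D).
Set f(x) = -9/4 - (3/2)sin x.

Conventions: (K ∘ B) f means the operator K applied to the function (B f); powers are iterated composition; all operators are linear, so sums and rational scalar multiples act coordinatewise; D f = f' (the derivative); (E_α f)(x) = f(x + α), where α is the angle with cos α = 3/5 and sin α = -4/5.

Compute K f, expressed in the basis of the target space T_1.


g(x) = (12/5)cos x - (9/5)sin x

D f = -(3/2)cos x
E_alpha D f = -(9/10)cos x - (6/5)sin x
D E_alpha D f = -(6/5)cos x + (9/10)sin x
(-2(D ∘ E_alpha ∘ D)) f = (12/5)cos x - (9/5)sin x


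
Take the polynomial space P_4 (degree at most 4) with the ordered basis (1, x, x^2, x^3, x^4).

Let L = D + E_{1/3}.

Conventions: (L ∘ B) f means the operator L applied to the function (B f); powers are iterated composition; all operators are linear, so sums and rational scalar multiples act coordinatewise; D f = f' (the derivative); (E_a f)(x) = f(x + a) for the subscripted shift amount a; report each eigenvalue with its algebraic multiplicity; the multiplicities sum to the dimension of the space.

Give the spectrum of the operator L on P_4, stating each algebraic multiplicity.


image of 1: 1
image of x: x + 4/3
image of x^2: x^2 + (8/3)x + 1/9
image of x^3: x^3 + 4x^2 + (1/3)x + 1/27
image of x^4: x^4 + (16/3)x^3 + (2/3)x^2 + (4/27)x + 1/81
the matrix is upper triangular; its diagonal is (1, 1, 1, 1, 1)
for a triangular matrix the eigenvalues are the diagonal entries, with algebraic multiplicity their repetition count

λ = 1 (multiplicity 5)


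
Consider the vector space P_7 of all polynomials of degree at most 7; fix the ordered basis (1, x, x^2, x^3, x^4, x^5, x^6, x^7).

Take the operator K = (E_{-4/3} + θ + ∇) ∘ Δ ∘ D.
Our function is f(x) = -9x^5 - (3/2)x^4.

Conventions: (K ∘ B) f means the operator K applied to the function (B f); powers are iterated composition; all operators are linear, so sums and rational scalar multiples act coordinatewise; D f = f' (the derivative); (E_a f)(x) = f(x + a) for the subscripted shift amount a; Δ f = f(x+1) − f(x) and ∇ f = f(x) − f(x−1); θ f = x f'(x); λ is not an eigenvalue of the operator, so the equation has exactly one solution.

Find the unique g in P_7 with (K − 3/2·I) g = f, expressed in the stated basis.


write g with unknown coordinates in the stated basis and equate coefficients in (K − 3/2·I) g = f
solving from the highest basis element down gives g = 6x^5 + x^4 + 320x^3 + 304x^2 + (8512/3)x + 16252/27
check: K g = 480x^3 + 456x^2 + 4256x + 8126/9
so K g − 3/2·g = -9x^5 - (3/2)x^4 = f ✓

g(x) = 6x^5 + x^4 + 320x^3 + 304x^2 + (8512/3)x + 16252/27


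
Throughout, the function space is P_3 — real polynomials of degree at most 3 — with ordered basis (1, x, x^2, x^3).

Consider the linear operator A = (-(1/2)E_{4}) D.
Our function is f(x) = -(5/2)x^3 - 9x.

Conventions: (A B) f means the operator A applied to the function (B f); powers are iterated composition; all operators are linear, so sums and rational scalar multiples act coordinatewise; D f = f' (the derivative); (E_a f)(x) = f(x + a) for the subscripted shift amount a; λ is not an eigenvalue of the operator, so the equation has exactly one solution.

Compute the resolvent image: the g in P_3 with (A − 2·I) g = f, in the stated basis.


write g with unknown coordinates in the stated basis and equate coefficients in (A − 2·I) g = f
solving from the highest basis element down gives g = (5/4)x^3 - (15/16)x^2 - (81/32)x - 1599/128
check: A g = -(15/8)x^2 - (225/16)x - 1599/64
so A g − 2·g = -(5/2)x^3 - 9x = f ✓

g(x) = (5/4)x^3 - (15/16)x^2 - (81/32)x - 1599/128


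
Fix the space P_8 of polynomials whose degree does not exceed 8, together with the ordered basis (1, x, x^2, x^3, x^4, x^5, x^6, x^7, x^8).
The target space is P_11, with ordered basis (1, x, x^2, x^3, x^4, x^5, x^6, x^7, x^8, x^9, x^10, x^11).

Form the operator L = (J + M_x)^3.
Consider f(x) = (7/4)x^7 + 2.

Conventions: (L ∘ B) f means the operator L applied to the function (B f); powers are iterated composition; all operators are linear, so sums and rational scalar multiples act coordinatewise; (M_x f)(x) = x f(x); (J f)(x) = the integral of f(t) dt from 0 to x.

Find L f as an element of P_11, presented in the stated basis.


g(x) = (77/32)x^10 + 8x^3

J f = (7/32)x^8 + 2x
M_x f = (7/4)x^8 + 2x
(J + M_x) f = (63/32)x^8 + 4x
J (J + M_x) f = (7/32)x^9 + 2x^2
M_x (J + M_x) f = (63/32)x^9 + 4x^2
(J + M_x) (J + M_x) f = (35/16)x^9 + 6x^2
J (J + M_x) (J + M_x) f = (7/32)x^10 + 2x^3
M_x (J + M_x) (J + M_x) f = (35/16)x^10 + 6x^3
(J + M_x) (J + M_x) (J + M_x) f = (77/32)x^10 + 8x^3


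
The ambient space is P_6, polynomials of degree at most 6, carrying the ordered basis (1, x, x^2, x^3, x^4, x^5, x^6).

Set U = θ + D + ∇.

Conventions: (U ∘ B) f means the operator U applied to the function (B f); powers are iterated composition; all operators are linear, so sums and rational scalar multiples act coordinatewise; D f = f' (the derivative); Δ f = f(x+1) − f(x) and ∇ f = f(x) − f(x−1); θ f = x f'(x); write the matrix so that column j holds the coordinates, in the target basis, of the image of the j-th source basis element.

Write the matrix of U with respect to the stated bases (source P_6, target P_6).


image of 1: 0
image of x: x + 2
image of x^2: 2x^2 + 4x - 1
image of x^3: 3x^3 + 6x^2 - 3x + 1
image of x^4: 4x^4 + 8x^3 - 6x^2 + 4x - 1
image of x^5: 5x^5 + 10x^4 - 10x^3 + 10x^2 - 5x + 1
image of x^6: 6x^6 + 12x^5 - 15x^4 + 20x^3 - 15x^2 + 6x - 1
each image's coordinates form column j of the matrix

the matrix is [[0, 2, -1, 1, -1, 1, -1]; [0, 1, 4, -3, 4, -5, 6]; [0, 0, 2, 6, -6, 10, -15]; [0, 0, 0, 3, 8, -10, 20]; [0, 0, 0, 0, 4, 10, -15]; [0, 0, 0, 0, 0, 5, 12]; [0, 0, 0, 0, 0, 0, 6]] (rows listed top to bottom)


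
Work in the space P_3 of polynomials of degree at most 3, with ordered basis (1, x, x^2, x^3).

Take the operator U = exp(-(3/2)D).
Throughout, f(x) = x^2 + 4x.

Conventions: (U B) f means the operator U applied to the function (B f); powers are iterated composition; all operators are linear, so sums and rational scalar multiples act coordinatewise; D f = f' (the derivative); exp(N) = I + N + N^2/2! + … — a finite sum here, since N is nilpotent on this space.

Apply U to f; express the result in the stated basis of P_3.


order-1 term: -3x - 6
order-2 term: 9/4
the series for exp(-(3/2)D) f terminates at order 2
exp(-(3/2)D) f = x^2 + x - 15/4

the result is g(x) = x^2 + x - 15/4


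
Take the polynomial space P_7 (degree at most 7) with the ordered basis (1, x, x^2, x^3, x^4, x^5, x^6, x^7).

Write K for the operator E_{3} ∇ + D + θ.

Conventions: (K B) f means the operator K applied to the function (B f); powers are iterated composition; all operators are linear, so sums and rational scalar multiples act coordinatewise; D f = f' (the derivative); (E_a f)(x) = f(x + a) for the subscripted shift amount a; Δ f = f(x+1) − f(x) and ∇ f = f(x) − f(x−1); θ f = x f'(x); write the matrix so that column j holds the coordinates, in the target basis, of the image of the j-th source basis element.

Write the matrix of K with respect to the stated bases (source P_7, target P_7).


image of 1: 0
image of x: x + 2
image of x^2: 2x^2 + 4x + 5
image of x^3: 3x^3 + 6x^2 + 15x + 19
image of x^4: 4x^4 + 8x^3 + 30x^2 + 76x + 65
image of x^5: 5x^5 + 10x^4 + 50x^3 + 190x^2 + 325x + 211
image of x^6: 6x^6 + 12x^5 + 75x^4 + 380x^3 + 975x^2 + 1266x + 665
image of x^7: 7x^7 + 14x^6 + 105x^5 + 665x^4 + 2275x^3 + 4431x^2 + 4655x + 2059
each image's coordinates form column j of the matrix

the matrix is [[0, 2, 5, 19, 65, 211, 665, 2059]; [0, 1, 4, 15, 76, 325, 1266, 4655]; [0, 0, 2, 6, 30, 190, 975, 4431]; [0, 0, 0, 3, 8, 50, 380, 2275]; [0, 0, 0, 0, 4, 10, 75, 665]; [0, 0, 0, 0, 0, 5, 12, 105]; [0, 0, 0, 0, 0, 0, 6, 14]; [0, 0, 0, 0, 0, 0, 0, 7]] (rows listed top to bottom)
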